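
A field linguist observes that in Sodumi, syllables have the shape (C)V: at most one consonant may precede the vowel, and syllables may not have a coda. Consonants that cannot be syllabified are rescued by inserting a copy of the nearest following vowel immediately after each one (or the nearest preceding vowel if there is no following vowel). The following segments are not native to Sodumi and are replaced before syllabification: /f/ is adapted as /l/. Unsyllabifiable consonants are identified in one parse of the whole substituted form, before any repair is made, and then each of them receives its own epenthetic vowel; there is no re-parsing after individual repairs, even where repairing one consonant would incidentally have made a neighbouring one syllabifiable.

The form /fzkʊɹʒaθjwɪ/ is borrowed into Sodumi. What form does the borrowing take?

lʊzʊkʊɹaʒaθɪjɪwɪ

Substitution: /f/ → /l/, giving /lzkʊɹʒaθjwɪ/.
Syllabifying with onset maximization leaves /l/, /z/, /ɹ/, /θ/, /j/ stranded (no codas are permitted; onsets are limited to one consonant).
Each unlicensed consonant becomes the onset of a new syllable: /l/ → /lʊ/, /z/ → /zʊ/, /ɹ/ → /ɹa/, /θ/ → /θɪ/, /j/ → /jɪ/.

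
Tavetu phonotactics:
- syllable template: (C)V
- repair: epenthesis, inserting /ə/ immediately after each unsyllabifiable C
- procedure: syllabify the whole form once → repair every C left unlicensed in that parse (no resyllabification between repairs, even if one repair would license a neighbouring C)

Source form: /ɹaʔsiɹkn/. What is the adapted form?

ɹaʔəsiɹəkənə

Syllabifying with onset maximization leaves /ʔ/, /ɹ/, /k/, /n/ stranded (no codas are permitted; onsets are limited to one consonant).
Inserting the epenthetic vowel yields /ʔ/ → /ʔə/, /ɹ/ → /ɹə/, /k/ → /kə/, /n/ → /nə/.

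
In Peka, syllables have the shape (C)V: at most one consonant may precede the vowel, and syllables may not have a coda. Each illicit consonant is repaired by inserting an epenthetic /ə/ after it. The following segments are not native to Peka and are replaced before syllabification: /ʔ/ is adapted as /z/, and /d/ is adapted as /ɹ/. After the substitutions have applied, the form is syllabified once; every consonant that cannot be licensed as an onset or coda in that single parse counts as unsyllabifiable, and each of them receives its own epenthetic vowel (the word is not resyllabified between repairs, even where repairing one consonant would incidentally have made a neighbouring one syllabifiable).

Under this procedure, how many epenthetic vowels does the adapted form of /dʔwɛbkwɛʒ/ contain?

5

After substitution the input is /ɹzwɛbkwɛʒ/.
The unsyllabifiable consonants are /ɹ/, /z/, /b/, /k/, /ʒ/; each receives one epenthetic vowel.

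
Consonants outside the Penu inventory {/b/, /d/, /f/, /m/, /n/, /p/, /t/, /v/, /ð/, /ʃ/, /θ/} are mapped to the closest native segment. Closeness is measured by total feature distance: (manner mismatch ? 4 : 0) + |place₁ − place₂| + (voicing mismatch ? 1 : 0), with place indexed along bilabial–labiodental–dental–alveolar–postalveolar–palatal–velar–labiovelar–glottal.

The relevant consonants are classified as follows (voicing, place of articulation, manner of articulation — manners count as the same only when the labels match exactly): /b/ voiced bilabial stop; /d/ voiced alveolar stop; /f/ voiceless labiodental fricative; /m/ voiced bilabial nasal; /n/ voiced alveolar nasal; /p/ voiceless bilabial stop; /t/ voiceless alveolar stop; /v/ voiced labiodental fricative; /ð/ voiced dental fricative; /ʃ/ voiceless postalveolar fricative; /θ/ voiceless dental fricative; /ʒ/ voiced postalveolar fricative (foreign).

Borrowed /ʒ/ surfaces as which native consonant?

/ʃ/ is closest: same manner (fricative), place distance 0 (postalveolar→postalveolar), voicing differs (+1); total 1. Next closest is /ð/ at distance 2.

ʃ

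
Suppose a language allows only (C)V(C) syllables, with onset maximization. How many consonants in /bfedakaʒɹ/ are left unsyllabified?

2

Syllabifying with onset maximization leaves /b/, /ɹ/ stranded (at most one coda consonant is licensed; onsets are limited to one consonant).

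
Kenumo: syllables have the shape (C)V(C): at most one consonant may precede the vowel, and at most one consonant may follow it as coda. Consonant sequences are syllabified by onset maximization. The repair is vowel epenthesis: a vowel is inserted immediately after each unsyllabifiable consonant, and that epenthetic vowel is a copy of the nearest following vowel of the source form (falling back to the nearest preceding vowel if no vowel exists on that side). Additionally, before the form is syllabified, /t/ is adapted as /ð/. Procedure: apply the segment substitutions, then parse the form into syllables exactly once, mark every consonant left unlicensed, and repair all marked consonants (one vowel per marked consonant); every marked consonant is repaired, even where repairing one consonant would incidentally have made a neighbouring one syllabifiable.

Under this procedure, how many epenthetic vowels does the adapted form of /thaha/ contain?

1

After substitution the input is /ðhaha/.
The unsyllabifiable consonants are /ð/; each receives one epenthetic vowel.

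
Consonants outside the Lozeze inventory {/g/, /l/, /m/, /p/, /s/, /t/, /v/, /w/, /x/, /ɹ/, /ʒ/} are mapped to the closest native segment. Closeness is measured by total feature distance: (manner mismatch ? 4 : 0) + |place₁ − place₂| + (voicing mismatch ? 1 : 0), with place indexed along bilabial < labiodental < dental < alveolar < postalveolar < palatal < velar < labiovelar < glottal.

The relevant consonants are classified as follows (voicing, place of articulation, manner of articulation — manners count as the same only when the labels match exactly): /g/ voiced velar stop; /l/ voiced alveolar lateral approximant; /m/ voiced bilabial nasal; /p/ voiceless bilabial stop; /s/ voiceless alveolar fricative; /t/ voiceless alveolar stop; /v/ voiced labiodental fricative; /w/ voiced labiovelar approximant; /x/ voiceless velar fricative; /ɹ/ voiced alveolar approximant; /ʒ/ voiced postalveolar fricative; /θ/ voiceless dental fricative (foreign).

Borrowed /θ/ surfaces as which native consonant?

/s/ is closest: same manner (fricative), place distance 1 (dental→alveolar), same voicing; total 1. Next closest is /v/ at distance 2.

s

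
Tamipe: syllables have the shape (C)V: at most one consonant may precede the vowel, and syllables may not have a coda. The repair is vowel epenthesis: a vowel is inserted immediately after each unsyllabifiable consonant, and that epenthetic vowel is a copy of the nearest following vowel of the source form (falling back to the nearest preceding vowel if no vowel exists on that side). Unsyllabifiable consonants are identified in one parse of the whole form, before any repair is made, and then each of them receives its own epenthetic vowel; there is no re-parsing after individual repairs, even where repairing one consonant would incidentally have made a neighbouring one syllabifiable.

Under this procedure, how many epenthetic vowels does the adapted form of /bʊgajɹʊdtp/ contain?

The unsyllabifiable consonants are /j/, /d/, /t/, /p/; each receives one epenthetic vowel.

4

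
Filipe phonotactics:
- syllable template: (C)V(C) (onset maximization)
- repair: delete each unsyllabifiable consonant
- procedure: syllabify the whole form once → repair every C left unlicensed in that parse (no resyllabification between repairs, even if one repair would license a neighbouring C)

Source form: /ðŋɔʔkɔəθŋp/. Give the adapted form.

ŋɔʔkɔəθ

The consonants /ð/, /ŋ/, /p/ cannot be parsed into a legal (C)V(C) syllable (at most one coda consonant is licensed; onsets are limited to one consonant).
Each unlicensed consonant is deleted: /ð/, /ŋ/, /p/.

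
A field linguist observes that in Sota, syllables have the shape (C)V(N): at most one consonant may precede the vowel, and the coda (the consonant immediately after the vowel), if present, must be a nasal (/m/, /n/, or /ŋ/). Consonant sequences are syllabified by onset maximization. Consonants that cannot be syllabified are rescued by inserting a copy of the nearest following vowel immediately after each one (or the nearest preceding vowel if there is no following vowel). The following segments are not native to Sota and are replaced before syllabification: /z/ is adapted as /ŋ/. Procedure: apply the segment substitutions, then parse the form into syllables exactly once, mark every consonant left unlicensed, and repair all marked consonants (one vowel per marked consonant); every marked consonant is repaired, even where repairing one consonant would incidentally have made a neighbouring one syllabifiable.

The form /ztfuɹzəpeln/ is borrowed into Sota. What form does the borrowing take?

Substitution: /z/ → /ŋ/, giving /ŋtfuɹŋəpeln/.
Syllabifying with onset maximization leaves /ŋ/, /t/, /ɹ/, /l/, /n/ stranded (only a nasal (/m/, /n/, or /ŋ/) is licensed in coda position; onsets are limited to one consonant).
Inserting the epenthetic vowel yields /ŋ/ → /ŋu/, /t/ → /tu/, /ɹ/ → /ɹə/, /l/ → /le/, /n/ → /ne/.

ŋutufuɹəŋəpelene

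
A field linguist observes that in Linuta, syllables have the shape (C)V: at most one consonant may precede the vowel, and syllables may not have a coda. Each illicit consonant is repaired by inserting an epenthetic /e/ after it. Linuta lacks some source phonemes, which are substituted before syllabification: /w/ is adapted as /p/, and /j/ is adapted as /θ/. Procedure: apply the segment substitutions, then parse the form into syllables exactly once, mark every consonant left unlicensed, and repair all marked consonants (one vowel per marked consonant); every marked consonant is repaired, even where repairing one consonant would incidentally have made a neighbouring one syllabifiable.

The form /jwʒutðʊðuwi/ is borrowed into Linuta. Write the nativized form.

θepeʒuteðʊðupi

Substitution: /j/ → /θ/, /w/ → /p/, giving /θpʒutðʊðupi/.
Under (C)V, the unsyllabifiable consonants are /θ/, /p/, /t/ (no codas are permitted; onsets are limited to one consonant).
Inserting the epenthetic vowel yields /θ/ → /θe/, /p/ → /pe/, /t/ → /te/.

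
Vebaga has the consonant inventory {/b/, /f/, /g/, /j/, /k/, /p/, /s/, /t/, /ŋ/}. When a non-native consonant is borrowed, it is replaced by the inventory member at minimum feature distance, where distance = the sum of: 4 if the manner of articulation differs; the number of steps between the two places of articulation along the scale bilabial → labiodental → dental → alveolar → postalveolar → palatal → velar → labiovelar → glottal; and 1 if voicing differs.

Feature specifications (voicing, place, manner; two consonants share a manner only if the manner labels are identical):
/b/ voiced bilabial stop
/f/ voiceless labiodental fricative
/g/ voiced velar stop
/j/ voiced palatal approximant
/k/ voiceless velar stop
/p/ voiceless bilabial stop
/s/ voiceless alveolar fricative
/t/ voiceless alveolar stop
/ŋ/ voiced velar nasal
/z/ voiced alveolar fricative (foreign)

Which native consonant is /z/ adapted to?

s

/s/ is closest: same manner (fricative), place distance 0 (alveolar→alveolar), voicing differs (+1); total 1. Next closest is /f/ at distance 3.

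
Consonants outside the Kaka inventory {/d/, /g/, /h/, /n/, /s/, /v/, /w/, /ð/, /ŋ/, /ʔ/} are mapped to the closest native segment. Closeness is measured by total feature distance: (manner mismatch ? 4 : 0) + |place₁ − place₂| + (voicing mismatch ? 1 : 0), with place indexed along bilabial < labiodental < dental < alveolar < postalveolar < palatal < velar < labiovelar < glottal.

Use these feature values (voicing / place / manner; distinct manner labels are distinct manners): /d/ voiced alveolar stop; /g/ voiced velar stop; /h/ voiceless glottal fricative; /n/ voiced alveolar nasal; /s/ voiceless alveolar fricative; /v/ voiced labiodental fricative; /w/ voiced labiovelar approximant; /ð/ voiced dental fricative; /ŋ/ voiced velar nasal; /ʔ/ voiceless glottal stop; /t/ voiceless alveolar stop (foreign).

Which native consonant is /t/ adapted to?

d

/d/ is closest: same manner (stop), place distance 0 (alveolar→alveolar), voicing differs (+1); total 1. Next closest is /g/ at distance 4.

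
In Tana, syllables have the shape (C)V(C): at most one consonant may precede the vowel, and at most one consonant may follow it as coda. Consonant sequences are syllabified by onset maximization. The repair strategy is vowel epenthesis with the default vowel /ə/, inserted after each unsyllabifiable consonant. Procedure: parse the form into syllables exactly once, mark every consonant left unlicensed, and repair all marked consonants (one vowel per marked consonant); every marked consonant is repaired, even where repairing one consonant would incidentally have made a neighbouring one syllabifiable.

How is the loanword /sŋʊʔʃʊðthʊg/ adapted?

səŋʊʔʃʊðtəhʊg

Syllabifying with onset maximization leaves /s/, /t/ stranded (at most one coda consonant is licensed; onsets are limited to one consonant).
Epenthesis after each stranded consonant: /s/ → /sə/, /t/ → /tə/.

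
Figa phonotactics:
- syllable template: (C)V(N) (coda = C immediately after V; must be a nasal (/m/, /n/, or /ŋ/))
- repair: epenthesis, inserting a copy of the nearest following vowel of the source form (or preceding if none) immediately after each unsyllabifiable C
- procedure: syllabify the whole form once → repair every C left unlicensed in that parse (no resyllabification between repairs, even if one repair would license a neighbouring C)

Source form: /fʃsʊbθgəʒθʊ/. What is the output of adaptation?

Under (C)V(N), the unsyllabifiable consonants are /f/, /ʃ/, /b/, /θ/, /ʒ/ (only a nasal (/m/, /n/, or /ŋ/) is licensed in coda position; onsets are limited to one consonant).
Each unlicensed consonant becomes the onset of a new syllable: /f/ → /fʊ/, /ʃ/ → /ʃʊ/, /b/ → /bə/, /θ/ → /θə/, /ʒ/ → /ʒʊ/.

fʊʃʊsʊbəθəgəʒʊθʊ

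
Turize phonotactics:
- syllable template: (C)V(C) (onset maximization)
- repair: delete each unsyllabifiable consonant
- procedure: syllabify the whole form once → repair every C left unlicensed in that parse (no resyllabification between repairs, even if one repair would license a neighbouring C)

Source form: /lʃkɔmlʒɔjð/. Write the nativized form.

The consonants /l/, /ʃ/, /l/, /ð/ cannot be parsed into a legal (C)V(C) syllable (at most one coda consonant is licensed; onsets are limited to one consonant).
Deleting the stranded consonants removes /l/, /ʃ/, /l/, /ð/.

kɔmʒɔj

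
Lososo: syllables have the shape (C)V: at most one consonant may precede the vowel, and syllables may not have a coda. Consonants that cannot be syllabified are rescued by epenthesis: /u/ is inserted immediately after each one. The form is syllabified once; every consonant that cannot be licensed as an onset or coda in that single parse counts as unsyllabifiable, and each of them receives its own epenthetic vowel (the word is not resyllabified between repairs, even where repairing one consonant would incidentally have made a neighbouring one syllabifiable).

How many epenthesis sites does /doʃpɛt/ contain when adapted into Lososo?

The unsyllabifiable consonants are /ʃ/, /t/; each receives one epenthetic vowel.

2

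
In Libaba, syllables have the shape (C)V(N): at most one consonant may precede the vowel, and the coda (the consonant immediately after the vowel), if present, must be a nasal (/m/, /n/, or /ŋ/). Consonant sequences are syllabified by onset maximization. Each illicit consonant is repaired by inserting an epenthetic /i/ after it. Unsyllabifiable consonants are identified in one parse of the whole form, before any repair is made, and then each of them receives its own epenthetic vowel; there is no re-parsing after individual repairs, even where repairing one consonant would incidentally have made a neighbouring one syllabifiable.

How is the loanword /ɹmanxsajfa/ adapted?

The consonants /ɹ/, /x/, /j/ cannot be parsed into a legal (C)V(N) syllable (only a nasal (/m/, /n/, or /ŋ/) is licensed in coda position; onsets are limited to one consonant).
Epenthesis after each stranded consonant: /ɹ/ → /ɹi/, /x/ → /xi/, /j/ → /ji/.

ɹimanxisajifa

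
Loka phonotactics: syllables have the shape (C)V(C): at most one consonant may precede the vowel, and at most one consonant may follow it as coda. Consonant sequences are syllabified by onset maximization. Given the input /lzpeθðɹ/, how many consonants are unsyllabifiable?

4

Syllabifying with onset maximization leaves /l/, /z/, /ð/, /ɹ/ stranded (at most one coda consonant is licensed; onsets are limited to one consonant).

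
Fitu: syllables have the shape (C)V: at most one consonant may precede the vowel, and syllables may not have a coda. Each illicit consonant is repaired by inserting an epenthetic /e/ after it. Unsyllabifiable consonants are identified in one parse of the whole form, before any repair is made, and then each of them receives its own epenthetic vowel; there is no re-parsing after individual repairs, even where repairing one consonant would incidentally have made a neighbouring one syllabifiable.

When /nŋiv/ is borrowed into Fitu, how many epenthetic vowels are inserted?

The unsyllabifiable consonants are /n/, /v/; each receives one epenthetic vowel.

2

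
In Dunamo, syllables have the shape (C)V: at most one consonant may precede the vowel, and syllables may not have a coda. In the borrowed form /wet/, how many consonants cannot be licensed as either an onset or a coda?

1

Under (C)V, the unsyllabifiable consonants are /t/ (no codas are permitted; onsets are limited to one consonant).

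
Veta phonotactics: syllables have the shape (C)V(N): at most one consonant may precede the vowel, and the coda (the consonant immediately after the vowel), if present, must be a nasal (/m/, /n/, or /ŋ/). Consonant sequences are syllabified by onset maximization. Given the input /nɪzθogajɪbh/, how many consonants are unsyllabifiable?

The consonants /z/, /b/, /h/ cannot be parsed into a legal (C)V(N) syllable (only a nasal (/m/, /n/, or /ŋ/) is licensed in coda position; onsets are limited to one consonant).

3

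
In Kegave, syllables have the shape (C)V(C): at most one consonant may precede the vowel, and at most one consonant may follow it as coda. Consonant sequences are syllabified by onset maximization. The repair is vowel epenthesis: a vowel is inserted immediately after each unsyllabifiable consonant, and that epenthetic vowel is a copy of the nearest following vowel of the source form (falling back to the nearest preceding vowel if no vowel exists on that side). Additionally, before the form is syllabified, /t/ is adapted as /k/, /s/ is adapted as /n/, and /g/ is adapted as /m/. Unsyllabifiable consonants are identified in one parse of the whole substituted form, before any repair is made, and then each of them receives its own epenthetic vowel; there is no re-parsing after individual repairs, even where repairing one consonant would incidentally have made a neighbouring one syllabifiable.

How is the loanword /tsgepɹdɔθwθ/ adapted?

kenemepɹɔdɔθwɔθɔ

Substitution: /t/ → /k/, /s/ → /n/, /g/ → /m/, giving /knmepɹdɔθwθ/.
The consonants /k/, /n/, /ɹ/, /w/, /θ/ cannot be parsed into a legal (C)V(C) syllable (at most one coda consonant is licensed; onsets are limited to one consonant).
Inserting the epenthetic vowel yields /k/ → /ke/, /n/ → /ne/, /ɹ/ → /ɹɔ/, /w/ → /wɔ/, /θ/ → /θɔ/.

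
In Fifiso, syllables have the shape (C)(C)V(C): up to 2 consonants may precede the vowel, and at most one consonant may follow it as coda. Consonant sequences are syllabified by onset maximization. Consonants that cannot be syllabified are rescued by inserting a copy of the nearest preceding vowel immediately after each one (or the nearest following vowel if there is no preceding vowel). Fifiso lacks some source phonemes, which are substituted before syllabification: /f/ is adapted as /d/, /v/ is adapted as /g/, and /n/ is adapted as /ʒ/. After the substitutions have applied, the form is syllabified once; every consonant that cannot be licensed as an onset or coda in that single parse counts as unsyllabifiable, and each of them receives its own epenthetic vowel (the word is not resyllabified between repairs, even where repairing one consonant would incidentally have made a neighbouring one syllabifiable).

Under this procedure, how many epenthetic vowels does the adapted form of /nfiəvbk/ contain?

After substitution the input is /ʒdiəgbk/.
The unsyllabifiable consonants are /b/, /k/; each receives one epenthetic vowel.

2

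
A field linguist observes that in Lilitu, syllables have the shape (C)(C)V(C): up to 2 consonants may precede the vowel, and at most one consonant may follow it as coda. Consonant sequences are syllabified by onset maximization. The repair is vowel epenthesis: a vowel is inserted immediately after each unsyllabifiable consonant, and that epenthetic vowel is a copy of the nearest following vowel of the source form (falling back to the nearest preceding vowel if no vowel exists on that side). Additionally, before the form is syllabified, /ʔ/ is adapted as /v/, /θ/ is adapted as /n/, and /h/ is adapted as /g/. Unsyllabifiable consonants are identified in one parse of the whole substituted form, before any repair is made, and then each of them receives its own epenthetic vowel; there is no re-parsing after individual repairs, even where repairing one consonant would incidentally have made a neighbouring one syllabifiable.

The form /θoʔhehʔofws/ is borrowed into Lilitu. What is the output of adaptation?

Substitution: /θ/ → /n/, /ʔ/ → /v/, /h/ → /g/, giving /novgegvofws/.
The consonants /w/, /s/ cannot be parsed into a legal (C)(C)V(C) syllable (at most one coda consonant is licensed; onsets may contain at most 2 consonants).
Each unlicensed consonant becomes the onset of a new syllable: /w/ → /wo/, /s/ → /so/.

novgegvofwoso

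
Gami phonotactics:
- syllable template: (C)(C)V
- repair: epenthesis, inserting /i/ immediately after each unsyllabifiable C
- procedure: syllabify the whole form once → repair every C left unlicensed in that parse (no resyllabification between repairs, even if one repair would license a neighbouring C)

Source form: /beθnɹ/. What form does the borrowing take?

beθiniɹi

Under (C)(C)V, the unsyllabifiable consonants are /θ/, /n/, /ɹ/ (no codas are permitted; onsets may contain at most 2 consonants).
Epenthesis after each stranded consonant: /θ/ → /θi/, /n/ → /ni/, /ɹ/ → /ɹi/.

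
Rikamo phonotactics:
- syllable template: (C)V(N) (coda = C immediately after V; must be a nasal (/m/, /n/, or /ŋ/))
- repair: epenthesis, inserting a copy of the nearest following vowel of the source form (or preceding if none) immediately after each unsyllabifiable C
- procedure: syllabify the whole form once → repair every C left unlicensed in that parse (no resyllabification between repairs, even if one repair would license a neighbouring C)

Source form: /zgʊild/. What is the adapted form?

zʊgʊilidi

Under (C)V(N), the unsyllabifiable consonants are /z/, /l/, /d/ (only a nasal (/m/, /n/, or /ŋ/) is licensed in coda position; onsets are limited to one consonant).
Each unlicensed consonant becomes the onset of a new syllable: /z/ → /zʊ/, /l/ → /li/, /d/ → /di/.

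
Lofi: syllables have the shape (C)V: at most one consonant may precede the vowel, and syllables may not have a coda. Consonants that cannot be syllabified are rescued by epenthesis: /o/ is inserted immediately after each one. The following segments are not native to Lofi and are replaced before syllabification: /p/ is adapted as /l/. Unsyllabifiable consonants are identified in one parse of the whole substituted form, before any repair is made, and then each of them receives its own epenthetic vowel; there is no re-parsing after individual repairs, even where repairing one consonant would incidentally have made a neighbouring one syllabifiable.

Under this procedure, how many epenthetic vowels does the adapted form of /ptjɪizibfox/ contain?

4

After substitution the input is /ltjɪizibfox/.
The unsyllabifiable consonants are /l/, /t/, /b/, /x/; each receives one epenthetic vowel.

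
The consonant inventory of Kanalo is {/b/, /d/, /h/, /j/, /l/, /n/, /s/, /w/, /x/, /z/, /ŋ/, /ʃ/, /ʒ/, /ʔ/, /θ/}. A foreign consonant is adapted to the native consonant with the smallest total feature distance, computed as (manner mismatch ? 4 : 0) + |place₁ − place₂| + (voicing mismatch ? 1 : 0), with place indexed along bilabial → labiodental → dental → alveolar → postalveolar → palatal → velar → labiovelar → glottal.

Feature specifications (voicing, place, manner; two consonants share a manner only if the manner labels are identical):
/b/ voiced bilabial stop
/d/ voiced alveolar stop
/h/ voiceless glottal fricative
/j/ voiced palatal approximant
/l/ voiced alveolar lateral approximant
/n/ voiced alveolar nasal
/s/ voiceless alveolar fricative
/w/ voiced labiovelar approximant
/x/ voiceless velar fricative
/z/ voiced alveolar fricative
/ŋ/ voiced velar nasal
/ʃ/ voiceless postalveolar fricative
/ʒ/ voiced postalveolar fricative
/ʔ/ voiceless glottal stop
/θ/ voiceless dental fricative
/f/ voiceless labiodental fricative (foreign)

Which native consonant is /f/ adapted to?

θ

/θ/ is closest: same manner (fricative), place distance 1 (labiodental→dental), same voicing; total 1. Next closest is /s/ at distance 2.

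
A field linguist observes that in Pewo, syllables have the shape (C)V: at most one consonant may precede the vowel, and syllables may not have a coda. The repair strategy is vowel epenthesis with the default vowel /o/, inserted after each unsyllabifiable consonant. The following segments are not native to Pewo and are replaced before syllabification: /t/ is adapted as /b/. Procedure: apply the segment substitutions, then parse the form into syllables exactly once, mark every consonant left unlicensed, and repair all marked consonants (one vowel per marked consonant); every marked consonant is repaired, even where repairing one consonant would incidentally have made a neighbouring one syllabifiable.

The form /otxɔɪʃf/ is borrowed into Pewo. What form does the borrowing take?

Substitution: /t/ → /b/, giving /obxɔɪʃf/.
The consonants /b/, /ʃ/, /f/ cannot be parsed into a legal (C)V syllable (no codas are permitted; onsets are limited to one consonant).
Inserting the epenthetic vowel yields /b/ → /bo/, /ʃ/ → /ʃo/, /f/ → /fo/.

oboxɔɪʃofo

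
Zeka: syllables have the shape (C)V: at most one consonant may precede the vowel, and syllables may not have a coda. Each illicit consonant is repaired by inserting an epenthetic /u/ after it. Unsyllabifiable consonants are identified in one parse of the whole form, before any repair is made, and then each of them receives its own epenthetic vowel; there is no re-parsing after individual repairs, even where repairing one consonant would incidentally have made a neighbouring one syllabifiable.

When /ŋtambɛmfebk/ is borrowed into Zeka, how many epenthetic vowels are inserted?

The unsyllabifiable consonants are /ŋ/, /m/, /m/, /b/, /k/; each receives one epenthetic vowel.

5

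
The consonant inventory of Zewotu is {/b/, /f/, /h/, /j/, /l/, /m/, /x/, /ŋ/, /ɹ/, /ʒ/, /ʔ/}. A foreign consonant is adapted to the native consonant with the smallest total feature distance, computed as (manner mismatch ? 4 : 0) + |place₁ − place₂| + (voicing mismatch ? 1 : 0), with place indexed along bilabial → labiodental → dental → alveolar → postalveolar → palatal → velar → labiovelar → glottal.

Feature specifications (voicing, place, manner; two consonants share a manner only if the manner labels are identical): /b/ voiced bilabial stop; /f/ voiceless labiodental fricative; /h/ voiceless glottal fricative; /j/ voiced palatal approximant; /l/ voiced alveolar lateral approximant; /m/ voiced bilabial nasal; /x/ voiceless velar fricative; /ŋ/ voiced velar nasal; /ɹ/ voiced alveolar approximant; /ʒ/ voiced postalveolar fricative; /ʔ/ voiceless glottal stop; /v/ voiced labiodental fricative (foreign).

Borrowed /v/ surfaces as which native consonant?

/f/ is closest: same manner (fricative), place distance 0 (labiodental→labiodental), voicing differs (+1); total 1. Next closest is /ʒ/ at distance 3.

f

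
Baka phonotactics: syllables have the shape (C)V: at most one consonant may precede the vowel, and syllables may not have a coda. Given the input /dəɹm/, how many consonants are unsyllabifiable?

2

Under (C)V, the unsyllabifiable consonants are /ɹ/, /m/ (no codas are permitted; onsets are limited to one consonant).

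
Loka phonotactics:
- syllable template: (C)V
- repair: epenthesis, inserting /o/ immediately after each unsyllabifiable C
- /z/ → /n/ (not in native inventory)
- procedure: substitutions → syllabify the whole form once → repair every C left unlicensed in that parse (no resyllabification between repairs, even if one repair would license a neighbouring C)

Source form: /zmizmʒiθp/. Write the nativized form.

nominomoʒiθopo

Substitution: /z/ → /n/, giving /nminmʒiθp/.
The consonants /n/, /n/, /m/, /θ/, /p/ cannot be parsed into a legal (C)V syllable (no codas are permitted; onsets are limited to one consonant).
Epenthesis after each stranded consonant: /n/ → /no/, /n/ → /no/, /m/ → /mo/, /θ/ → /θo/, /p/ → /po/.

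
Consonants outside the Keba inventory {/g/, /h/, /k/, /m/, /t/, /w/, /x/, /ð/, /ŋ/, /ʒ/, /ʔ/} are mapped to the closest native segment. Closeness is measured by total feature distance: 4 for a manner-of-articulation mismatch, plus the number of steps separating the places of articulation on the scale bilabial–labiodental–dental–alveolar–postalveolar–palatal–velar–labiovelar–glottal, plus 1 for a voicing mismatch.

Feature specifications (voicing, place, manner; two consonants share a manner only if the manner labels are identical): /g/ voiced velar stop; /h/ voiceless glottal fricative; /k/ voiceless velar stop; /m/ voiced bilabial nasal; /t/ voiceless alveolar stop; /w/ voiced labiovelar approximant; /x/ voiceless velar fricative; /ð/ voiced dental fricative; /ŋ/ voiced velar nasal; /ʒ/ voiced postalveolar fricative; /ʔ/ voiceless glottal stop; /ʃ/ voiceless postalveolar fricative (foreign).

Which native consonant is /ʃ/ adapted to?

ʒ

/ʒ/ is closest: same manner (fricative), place distance 0 (postalveolar→postalveolar), voicing differs (+1); total 1. Next closest is /x/ at distance 2.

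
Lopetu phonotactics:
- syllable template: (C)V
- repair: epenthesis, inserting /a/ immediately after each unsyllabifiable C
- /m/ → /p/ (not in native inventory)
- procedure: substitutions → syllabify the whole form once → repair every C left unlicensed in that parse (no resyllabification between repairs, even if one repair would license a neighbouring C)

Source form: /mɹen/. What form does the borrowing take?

paɹena

Substitution: /m/ → /p/, giving /pɹen/.
Syllabifying with onset maximization leaves /p/, /n/ stranded (no codas are permitted; onsets are limited to one consonant).
Inserting the epenthetic vowel yields /p/ → /pa/, /n/ → /na/.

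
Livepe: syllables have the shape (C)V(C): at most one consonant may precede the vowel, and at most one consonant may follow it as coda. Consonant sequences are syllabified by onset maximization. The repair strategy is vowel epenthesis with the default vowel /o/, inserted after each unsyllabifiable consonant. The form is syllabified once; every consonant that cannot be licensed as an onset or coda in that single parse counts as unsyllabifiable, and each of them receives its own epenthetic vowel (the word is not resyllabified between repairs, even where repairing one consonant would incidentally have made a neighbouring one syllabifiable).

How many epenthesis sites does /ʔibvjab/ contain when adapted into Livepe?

1

The unsyllabifiable consonants are /v/; each receives one epenthetic vowel.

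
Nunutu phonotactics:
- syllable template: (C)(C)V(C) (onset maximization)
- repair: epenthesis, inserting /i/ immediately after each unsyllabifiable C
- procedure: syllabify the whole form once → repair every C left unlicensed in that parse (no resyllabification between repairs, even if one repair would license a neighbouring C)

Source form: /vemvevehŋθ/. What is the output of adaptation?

vemvevehŋiθi

Under (C)(C)V(C), the unsyllabifiable consonants are /ŋ/, /θ/ (at most one coda consonant is licensed; onsets may contain at most 2 consonants).
Inserting the epenthetic vowel yields /ŋ/ → /ŋi/, /θ/ → /θi/.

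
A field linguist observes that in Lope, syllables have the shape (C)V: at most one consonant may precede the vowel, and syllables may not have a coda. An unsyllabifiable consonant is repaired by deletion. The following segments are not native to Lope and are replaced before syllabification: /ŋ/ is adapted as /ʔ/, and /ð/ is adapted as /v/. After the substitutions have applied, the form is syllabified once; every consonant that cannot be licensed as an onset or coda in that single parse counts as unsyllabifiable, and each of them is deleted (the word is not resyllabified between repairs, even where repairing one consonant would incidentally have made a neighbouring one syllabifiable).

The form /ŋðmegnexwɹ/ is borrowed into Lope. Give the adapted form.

Substitution: /ŋ/ → /ʔ/, /ð/ → /v/, giving /ʔvmegnexwɹ/.
The consonants /ʔ/, /v/, /g/, /x/, /w/, /ɹ/ cannot be parsed into a legal (C)V syllable (no codas are permitted; onsets are limited to one consonant).
Deleting the stranded consonants removes /ʔ/, /v/, /g/, /x/, /w/, /ɹ/.

mene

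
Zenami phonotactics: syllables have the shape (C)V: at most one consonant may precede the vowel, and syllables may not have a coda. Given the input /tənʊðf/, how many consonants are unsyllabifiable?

Syllabifying with onset maximization leaves /ð/, /f/ stranded (no codas are permitted; onsets are limited to one consonant).

2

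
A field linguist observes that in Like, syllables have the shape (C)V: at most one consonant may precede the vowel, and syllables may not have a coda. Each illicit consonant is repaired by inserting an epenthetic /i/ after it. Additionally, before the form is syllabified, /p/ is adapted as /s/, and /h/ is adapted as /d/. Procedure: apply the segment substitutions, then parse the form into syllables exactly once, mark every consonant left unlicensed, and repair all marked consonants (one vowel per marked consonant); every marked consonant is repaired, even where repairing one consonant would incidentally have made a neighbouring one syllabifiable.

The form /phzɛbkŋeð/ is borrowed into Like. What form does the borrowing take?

Substitution: /p/ → /s/, /h/ → /d/, giving /sdzɛbkŋeð/.
The consonants /s/, /d/, /b/, /k/, /ð/ cannot be parsed into a legal (C)V syllable (no codas are permitted; onsets are limited to one consonant).
Inserting the epenthetic vowel yields /s/ → /si/, /d/ → /di/, /b/ → /bi/, /k/ → /ki/, /ð/ → /ði/.

sidizɛbikiŋeði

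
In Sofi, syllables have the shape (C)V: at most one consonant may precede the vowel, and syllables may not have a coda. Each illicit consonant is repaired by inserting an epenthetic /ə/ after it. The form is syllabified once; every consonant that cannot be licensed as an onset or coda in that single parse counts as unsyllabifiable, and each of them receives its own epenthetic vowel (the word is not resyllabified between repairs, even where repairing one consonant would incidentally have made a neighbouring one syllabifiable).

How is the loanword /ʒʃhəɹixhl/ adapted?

Under (C)V, the unsyllabifiable consonants are /ʒ/, /ʃ/, /x/, /h/, /l/ (no codas are permitted; onsets are limited to one consonant).
Epenthesis after each stranded consonant: /ʒ/ → /ʒə/, /ʃ/ → /ʃə/, /x/ → /xə/, /h/ → /hə/, /l/ → /lə/.

ʒəʃəhəɹixəhələ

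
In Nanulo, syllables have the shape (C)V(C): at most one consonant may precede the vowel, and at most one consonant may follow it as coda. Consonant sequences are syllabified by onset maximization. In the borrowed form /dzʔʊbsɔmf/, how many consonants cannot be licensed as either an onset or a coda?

Syllabifying with onset maximization leaves /d/, /z/, /f/ stranded (at most one coda consonant is licensed; onsets are limited to one consonant).

3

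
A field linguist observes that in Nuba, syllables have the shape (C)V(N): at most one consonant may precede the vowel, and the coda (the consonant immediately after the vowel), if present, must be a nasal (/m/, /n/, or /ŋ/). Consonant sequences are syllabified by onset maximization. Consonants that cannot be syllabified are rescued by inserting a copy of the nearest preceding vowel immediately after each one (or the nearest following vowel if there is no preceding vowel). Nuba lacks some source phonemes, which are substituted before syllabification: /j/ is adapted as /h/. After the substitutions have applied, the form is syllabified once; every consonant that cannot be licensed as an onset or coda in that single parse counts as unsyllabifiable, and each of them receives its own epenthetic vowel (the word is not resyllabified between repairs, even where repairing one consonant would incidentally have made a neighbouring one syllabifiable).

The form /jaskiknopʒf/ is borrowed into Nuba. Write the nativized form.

Substitution: /j/ → /h/, giving /haskiknopʒf/.
Under (C)V(N), the unsyllabifiable consonants are /s/, /k/, /p/, /ʒ/, /f/ (only a nasal (/m/, /n/, or /ŋ/) is licensed in coda position; onsets are limited to one consonant).
Each unlicensed consonant becomes the onset of a new syllable: /s/ → /sa/, /k/ → /ki/, /p/ → /po/, /ʒ/ → /ʒo/, /f/ → /fo/.

hasakikinopoʒofo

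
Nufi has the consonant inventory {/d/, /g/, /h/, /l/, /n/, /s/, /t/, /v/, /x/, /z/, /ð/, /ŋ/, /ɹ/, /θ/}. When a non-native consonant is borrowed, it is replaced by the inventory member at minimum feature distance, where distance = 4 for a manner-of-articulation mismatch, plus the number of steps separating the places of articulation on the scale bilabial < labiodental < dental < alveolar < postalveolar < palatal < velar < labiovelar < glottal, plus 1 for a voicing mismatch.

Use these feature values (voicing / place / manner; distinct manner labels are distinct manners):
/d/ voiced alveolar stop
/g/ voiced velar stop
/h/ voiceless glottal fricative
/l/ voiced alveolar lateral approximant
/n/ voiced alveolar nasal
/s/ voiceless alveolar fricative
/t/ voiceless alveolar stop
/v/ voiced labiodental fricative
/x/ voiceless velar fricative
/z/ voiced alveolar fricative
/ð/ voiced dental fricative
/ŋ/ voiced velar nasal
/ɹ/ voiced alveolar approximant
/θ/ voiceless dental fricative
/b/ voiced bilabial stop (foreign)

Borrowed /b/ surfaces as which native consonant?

d

/d/ is closest: same manner (stop), place distance 3 (bilabial→alveolar), same voicing; total 3. Next closest is /t/ at distance 4.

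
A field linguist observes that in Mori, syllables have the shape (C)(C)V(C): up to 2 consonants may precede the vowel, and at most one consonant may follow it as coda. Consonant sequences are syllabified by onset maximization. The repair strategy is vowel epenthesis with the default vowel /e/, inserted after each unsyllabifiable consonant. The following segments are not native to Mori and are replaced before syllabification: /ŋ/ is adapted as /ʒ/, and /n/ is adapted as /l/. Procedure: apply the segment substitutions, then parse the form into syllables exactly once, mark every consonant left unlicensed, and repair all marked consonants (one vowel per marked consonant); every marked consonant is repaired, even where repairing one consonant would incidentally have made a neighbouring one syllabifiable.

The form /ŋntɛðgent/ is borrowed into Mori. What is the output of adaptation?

Substitution: /ŋ/ → /ʒ/, /n/ → /l/, giving /ʒltɛðgelt/.
Syllabifying with onset maximization leaves /ʒ/, /t/ stranded (at most one coda consonant is licensed; onsets may contain at most 2 consonants).
Epenthesis after each stranded consonant: /ʒ/ → /ʒe/, /t/ → /te/.

ʒeltɛðgelte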